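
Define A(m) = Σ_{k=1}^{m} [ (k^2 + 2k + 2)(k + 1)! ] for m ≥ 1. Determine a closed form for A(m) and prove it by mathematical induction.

A(m) = (m + 1)(m + 2)! - 2

We claim A(m) = (m + 1)(m + 2)! - 2 for all m ≥ 1.
For the base case m = 1: A(1) = 10, and the closed form gives 10. They agree.
For the inductive step, assume it holds for an arbitrary k ≥ 1, so A(k) = (k + 1)(k + 2)! - 2.
Then A(k+1) = A(k) + ((k^2 + 4k + 5)(k + 2)!) = ((k + 1)(k + 2)! - 2) + ((k^2 + 4k + 5)(k + 2)!).
Simplifying, A(k+1) = ((k+1) + 1)((k+1) + 2)! - 2,
which is the closed form with m = k+1.
By the principle of mathematical induction, the result holds for all m ≥ 1.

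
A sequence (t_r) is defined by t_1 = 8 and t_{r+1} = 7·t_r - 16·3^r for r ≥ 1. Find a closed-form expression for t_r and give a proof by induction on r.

Computing the first terms: t_1 = 8, t_2 = 8, t_3 = -88. This suggests t_r = 4·3^r - 4·7^(r - 1).
When r = 1: the formula gives 8 = 8 = t_1.
Inductive step: assume the claim holds for r = p, so t_p = 4·3^p - 4·7^(p - 1).
Then t_{p+1} = 7·t_p - 16·3^p = 7·(4·3^p - 4·7^(p - 1)) - 16·3^p = 4·3^(p + 1) - 4·7^p = 4·3^(p+1) - 4·7^((p+1) - 1),
which is the claimed formula at r = p+1.
This completes the induction.

t_r = 4·3^r - 4·7^(r - 1)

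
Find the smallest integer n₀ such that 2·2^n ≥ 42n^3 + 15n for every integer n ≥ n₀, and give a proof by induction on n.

At n = 16: 131072 < 172272, so the inequality fails and n₀ ≥ 17. We prove 2·2^n ≥ 42n^3 + 15n for all n ≥ 17.
Base step (n = 17): 2·2^n = 262144 and 42n^3 + 15n = 206601, so 262144 ≥ 206601.
Inductive step: assume the claim holds for n = r, so 2·2^r ≥ 42r^3 + 15r.
Then 2·2^(r + 1) = 2·(2·2^r) ≥ 2·(42r^3 + 15r).
Also, for r ≥ 17 we have 2·(42r^3 + 15r) ≥ 42(r+1)^3 + 15(r+1), since 2·(42r^3 + 15r) − (42(r+1)^3 + 15(r+1)) = 42r^3 - 126r^2 - 111r - 57, which is nonnegative for all r ≥ 17.
Combining, 2·2^(r + 1) ≥ 42(r+1)^3 + 15(r+1).
By the principle of mathematical induction, the result holds for all n ≥ 17.
Hence the smallest such n₀ is 17.

n₀ = 17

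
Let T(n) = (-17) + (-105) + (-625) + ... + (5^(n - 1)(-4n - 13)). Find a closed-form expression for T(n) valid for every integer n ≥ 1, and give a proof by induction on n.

T(n) = -5^n(n + 3) + 3

We claim T(n) = -5^n(n + 3) + 3 for all n ≥ 1.
Base step (n = 1): T(1) = -17, and the closed form gives -17. They agree.
Suppose the result is true for n = j, so T(j) = -5^j(j + 3) + 3.
Then T(j+1) = T(j) + (5^j(-4j - 17)) = (-5^j(j + 3) + 3) + (5^j(-4j - 17)).
Simplifying, T(j+1) = -5·5^j·j - 20·5^j + 3 = -5^(j+1)((j+1) + 3) + 3,
which is the closed form with n = j+1.
By the principle of mathematical induction, the result holds for all n ≥ 1.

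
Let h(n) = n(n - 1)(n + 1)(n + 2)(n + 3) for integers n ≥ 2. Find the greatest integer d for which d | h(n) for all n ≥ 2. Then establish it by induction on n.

Computing the first values: h(2) = 120 and h(3) = 720; gcd(120, 720) = 120, so d ≤ 120.
We prove 120 | n(n - 1)(n + 1)(n + 2)(n + 3) for all n ≥ 2 by induction on n.
Base step (n = 2): h(2) = 120 = 120·(1), so 120 | h(2).
Inductive step: suppose the statement holds for some r ≥ 2, i.e. 120 | h(r). Then
h(r+1) − h(r) = r·(r+1)·(r+2)·(r+3)·(r+4) − (r-1)·r·(r+1)·(r+2)·(r+3) = r·(r+1)·(r+2)·(r+3)·[(r+4) − (r-1)] = 5·r·(r+1)·(r+2)·(r+3). The product of 4 consecutive integers is divisible by (4)! = 24, so h(r+1) − h(r) is divisible by 5·24 = 120. By the inductive hypothesis 120 | h(r), hence 120 | h(r+1).
This completes the induction.
Therefore the largest such d is 120.

d = 120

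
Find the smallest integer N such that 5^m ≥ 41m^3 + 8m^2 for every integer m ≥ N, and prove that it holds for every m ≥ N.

At m = 5: 3125 < 5325, so the inequality fails and N ≥ 6. We prove 5^m ≥ 41m^3 + 8m^2 for all m ≥ 6.
When m = 6: 5^m = 15625 and 41m^3 + 8m^2 = 9144, so 15625 ≥ 9144.
Inductive step: assume the claim holds for m = k, so 5^k ≥ 41k^3 + 8k^2.
Then 5^(k + 1) = 5·(5^k) ≥ 5·(41k^3 + 8k^2).
Also, for k ≥ 6 we have 5·(41k^3 + 8k^2) ≥ 41(k+1)^3 + 8(k+1)^2, since 5·(41k^3 + 8k^2) − (41(k+1)^3 + 8(k+1)^2) = 164k^3 - 91k^2 - 139k - 49, which is nonnegative for all k ≥ 6.
Combining, 5^(k + 1) ≥ 41(k+1)^3 + 8(k+1)^2.
Hence, by induction on m, the claim holds for every m ≥ 6.
Hence the smallest such N is 6.

N = 6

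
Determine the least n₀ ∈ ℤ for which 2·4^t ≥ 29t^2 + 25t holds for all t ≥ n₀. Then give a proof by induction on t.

At t = 4: 512 < 564, so the inequality fails and n₀ ≥ 5. We prove 2·4^t ≥ 29t^2 + 25t for all t ≥ 5.
Base step (t = 5): 2·4^t = 2048 and 29t^2 + 25t = 850, so 2048 ≥ 850.
Suppose the result is true for t = p, so 2·4^p ≥ 29p^2 + 25p.
Then 2·4^(p + 1) = 4·(2·4^p) ≥ 4·(29p^2 + 25p).
Also, for p ≥ 5 we have 4·(29p^2 + 25p) ≥ 29(p+1)^2 + 25(p+1), since 4·(29p^2 + 25p) − (29(p+1)^2 + 25(p+1)) = 87p^2 + 17p - 54, which is nonnegative for all p ≥ 5.
Combining, 2·4^(p + 1) ≥ 29(p+1)^2 + 25(p+1).
By induction, the statement is established for all t ≥ 5.
Hence the smallest such n₀ is 5.

n₀ = 5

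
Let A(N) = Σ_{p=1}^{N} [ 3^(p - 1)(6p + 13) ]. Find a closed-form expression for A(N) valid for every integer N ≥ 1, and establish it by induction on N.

We claim A(N) = 3^N(3N + 5) - 5 for all N ≥ 1.
For the base case N = 1: A(1) = 19, and the closed form gives 19. They agree.
Suppose the result is true for N = p, so A(p) = 3^p(3p + 5) - 5.
Then A(p+1) = A(p) + (3^p(6p + 19)) = (3^p(3p + 5) - 5) + (3^p(6p + 19)).
Simplifying, A(p+1) = 9·3^p·p + 24·3^p - 5 = 3^(p+1)(3(p+1) + 5) - 5,
which is the closed form with N = p+1.
By induction, the statement is established for all N ≥ 1.

A(N) = 3^N(3N + 5) - 5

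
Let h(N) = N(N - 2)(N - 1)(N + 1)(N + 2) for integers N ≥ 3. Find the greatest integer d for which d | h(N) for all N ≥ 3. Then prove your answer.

d = 120

Computing the first values: h(3) = 120 and h(4) = 720; gcd(120, 720) = 120, so d ≤ 120.
We prove 120 | N(N - 2)(N - 1)(N + 1)(N + 2) for all N ≥ 3 by induction on N.
When N = 3: h(3) = 120 = 120·(1), so 120 | h(3).
Inductive step: assume the claim holds for N = m, i.e. 120 | h(m). Then
h(m+1) − h(m) = (m-1)·m·(m+1)·(m+2)·(m+3) − (m-2)·(m-1)·m·(m+1)·(m+2) = (m-1)·m·(m+1)·(m+2)·[(m+3) − (m-2)] = 5·(m-1)·m·(m+1)·(m+2). The product of 4 consecutive integers is divisible by (4)! = 24, so h(m+1) − h(m) is divisible by 5·24 = 120. By the inductive hypothesis 120 | h(m), hence 120 | h(m+1).
This completes the induction.
Therefore the largest such d is 120.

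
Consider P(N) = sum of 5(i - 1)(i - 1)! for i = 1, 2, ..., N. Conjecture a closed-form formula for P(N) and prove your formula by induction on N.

We claim P(N) = 5N! - 5 for all N ≥ 1.
Base case (N = 1): P(1) = 0, and the closed form gives 0. They agree.
Inductive step: assume the claim holds for N = i, so P(i) = 5i! - 5.
Then P(i+1) = P(i) + (5i·i!) = (5i! - 5) + (5i·i!).
Simplifying, P(i+1) = 5(i+1)! - 5,
which is the closed form with N = i+1.
Hence, by induction on N, the claim holds for every N ≥ 1.

P(N) = 5N! - 5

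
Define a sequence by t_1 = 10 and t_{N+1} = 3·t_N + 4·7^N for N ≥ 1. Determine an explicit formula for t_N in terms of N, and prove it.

Computing the first terms: t_1 = 10, t_2 = 58, t_3 = 370. This suggests t_N = 3^N + 7^N.
When N = 1: the formula gives 10 = 10 = t_1.
Inductive step: suppose the statement holds for some p ≥ 1, so t_p = 3^p + 7^p.
Then t_{p+1} = 3·t_p + 4·7^p = 3·(3^p + 7^p) + 4·7^p = 3^(p + 1) + 7^(p + 1),
which is the claimed formula at N = p+1.
This completes the induction.

t_N = 3^N + 7^N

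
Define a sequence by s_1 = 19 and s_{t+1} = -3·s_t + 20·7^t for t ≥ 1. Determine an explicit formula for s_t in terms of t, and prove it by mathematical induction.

Computing the first terms: s_1 = 19, s_2 = 83, s_3 = 731. This suggests s_t = 5(-3)^(t - 1) + 2·7^t.
For the base case t = 1: the formula gives 19 = 19 = s_1.
Inductive step: suppose the statement holds for some m ≥ 1, so s_m = 5(-3)^(m - 1) + 2·7^m.
Then s_{m+1} = -3·s_m + 20·7^m = -3·(5(-3)^(m - 1) + 2·7^m) + 20·7^m = 5(-3)^m + 2·7^(m + 1) = 5(-3)^((m+1) - 1) + 2·7^(m+1),
which is the claimed formula at t = m+1.
Hence, by induction on t, the claim holds for every t ≥ 1.

s_t = 5(-3)^(t - 1) + 2·7^t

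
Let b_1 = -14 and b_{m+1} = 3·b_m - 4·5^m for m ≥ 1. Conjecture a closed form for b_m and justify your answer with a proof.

Computing the first terms: b_1 = -14, b_2 = -62, b_3 = -286. This suggests b_m = -4·3^(m - 1) - 2·5^m.
Base case (m = 1): the formula gives -14 = -14 = b_1.
Inductive step: assume the claim holds for m = r, so b_r = -4·3^(r - 1) - 2·5^r.
Then b_{r+1} = 3·b_r - 4·5^r = 3·(-4·3^(r - 1) - 2·5^r) - 4·5^r = -4·3^r - 2·5^(r + 1) = -4·3^((r+1) - 1) - 2·5^(r+1),
which is the claimed formula at m = r+1.
Hence, by induction on m, the claim holds for every m ≥ 1.

b_m = -4·3^(m - 1) - 2·5^m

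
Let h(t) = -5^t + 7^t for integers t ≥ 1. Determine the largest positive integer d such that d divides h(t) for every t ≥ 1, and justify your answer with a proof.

d = 2

Computing the first values: h(1) = 2 and h(2) = 24; gcd(2, 24) = 2, so d ≤ 2.
We prove 2 | -5^t + 7^t for all t ≥ 1 by induction on t.
For the base case t = 1: h(1) = 2 = 2·(1), so 2 | h(1).
Suppose the result is true for t = p, i.e. 2 | h(p). Then
7^{p+1} − 5^{p+1} = 7·7^p − 5·5^p = 7·(7^p − 5^p) + (2)·5^p. The first term is divisible by 2 by the inductive hypothesis, and the second term (2)·5^p is divisible by 2 since 2 | 2. Hence 2 | h(p+1).
This completes the induction.
Therefore the largest such d is 2.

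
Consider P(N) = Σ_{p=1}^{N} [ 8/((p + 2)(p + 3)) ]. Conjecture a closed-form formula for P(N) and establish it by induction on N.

We claim P(N) = 8N/(3(N + 3)) for all N ≥ 1.
When N = 1: P(1) = 2/3, and the closed form gives 2/3. They agree.
Inductive step: assume the claim holds for N = p, so P(p) = 8p/(3(p + 3)).
Then P(p+1) = P(p) + (8/((p + 3)(p + 4))) = (8p/(3(p + 3))) + (8/((p + 3)(p + 4))).
Simplifying, P(p+1) = 8(p + 1)/(3(p + 4)) = 8(p+1)/(3((p+1) + 3)),
which is the closed form with N = p+1.
This completes the induction.

P(N) = 8N/(3(N + 3))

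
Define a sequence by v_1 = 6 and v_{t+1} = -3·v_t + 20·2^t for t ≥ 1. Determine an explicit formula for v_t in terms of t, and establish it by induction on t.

Computing the first terms: v_1 = 6, v_2 = 22, v_3 = 14. This suggests v_t = -2(-3)^(t - 1) + 2^(t + 2).
Base case (t = 1): the formula gives 6 = 6 = v_1.
Inductive step: suppose the statement holds for some i ≥ 1, so v_i = -2(-3)^(i - 1) + 2^(i + 2).
Then v_{i+1} = -3·v_i + 20·2^i = -3·(-2(-3)^(i - 1) + 2^(i + 2)) + 20·2^i = -2(-3)^i + 2^(i + 3) = -2(-3)^((i+1) - 1) + 2^((i+1) + 2),
which is the claimed formula at t = i+1.
Hence, by induction on t, the claim holds for every t ≥ 1.

v_t = -2(-3)^(t - 1) + 2^(t + 2)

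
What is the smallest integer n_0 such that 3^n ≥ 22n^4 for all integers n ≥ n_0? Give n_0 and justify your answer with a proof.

n_0 = 12

At n = 11: 177147 < 322102, so the inequality fails and n_0 ≥ 12. We prove 3^n ≥ 22n^4 for all n ≥ 12.
Base step (n = 12): 3^n = 531441 and 22n^4 = 456192, so 531441 ≥ 456192.
Inductive step: suppose the statement holds for some m ≥ 12, so 3^m ≥ 22m^4.
Then 3^(m + 1) = 3·(3^m) ≥ 3·(22m^4).
Also, for m ≥ 12 we have 3·(22m^4) ≥ 22(m+1)^4, since 3 ≥ (1 + 1/m)^4 for all m ≥ 12.
Combining, 3^(m + 1) ≥ 22(m+1)^4.
Hence, by induction on n, the claim holds for every n ≥ 12.
Hence the smallest such n_0 is 12.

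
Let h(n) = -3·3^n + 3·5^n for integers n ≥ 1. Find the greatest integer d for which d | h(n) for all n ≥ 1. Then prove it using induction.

Computing the first values: h(1) = 6 and h(2) = 48; gcd(6, 48) = 6, so d ≤ 6.
We prove 6 | -3·3^n + 3·5^n for all n ≥ 1 by induction on n.
Base case (n = 1): h(1) = 6 = 6·(1), so 6 | h(1).
Suppose the result is true for n = j, i.e. 6 | h(j). Then
h(j+1) − 5·h(j) = (-3·3^(j+1) + 3·5^(j+1)) − 5·(-3·3^j + 3·5^j) = (-3)·3^j·(3 − 5) = (6)·3^j. Since 6 | h(j) by the inductive hypothesis, 6 | 5·h(j); and 6 | 6 since 6 = 6·1. Therefore 6 | h(j+1).
By induction, the statement is established for all n ≥ 1.
Therefore the largest such d is 6.

d = 6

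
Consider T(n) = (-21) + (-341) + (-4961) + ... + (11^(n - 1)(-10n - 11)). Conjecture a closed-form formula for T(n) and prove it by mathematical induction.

T(n) = -11^n(n + 1) + 1

We claim T(n) = -11^n(n + 1) + 1 for all n ≥ 1.
When n = 1: T(1) = -21, and the closed form gives -21. They agree.
Suppose the result is true for n = i, so T(i) = -11^i(i + 1) + 1.
Then T(i+1) = T(i) + (11^i(-10i - 21)) = (-11^i(i + 1) + 1) + (11^i(-10i - 21)).
Simplifying, T(i+1) = -11·11^i·i - 22·11^i + 1 = -11^(i+1)((i+1) + 1) + 1,
which is the closed form with n = i+1.
Hence, by induction on n, the claim holds for every n ≥ 1.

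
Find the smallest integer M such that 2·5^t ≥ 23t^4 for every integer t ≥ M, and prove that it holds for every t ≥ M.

M = 6

At t = 5: 6250 < 14375, so the inequality fails and M ≥ 6. We prove 2·5^t ≥ 23t^4 for all t ≥ 6.
Base case (t = 6): 2·5^t = 31250 and 23t^4 = 29808, so 31250 ≥ 29808.
Suppose the result is true for t = p, so 2·5^p ≥ 23p^4.
Then 2·5^(p + 1) = 5·(2·5^p) ≥ 5·(23p^4).
Also, for p ≥ 6 we have 5·(23p^4) ≥ 23(p+1)^4, since 5 ≥ (1 + 1/p)^4 for all p ≥ 6.
Combining, 2·5^(p + 1) ≥ 23(p+1)^4.
By the principle of mathematical induction, the result holds for all t ≥ 6.
Hence the smallest such M is 6.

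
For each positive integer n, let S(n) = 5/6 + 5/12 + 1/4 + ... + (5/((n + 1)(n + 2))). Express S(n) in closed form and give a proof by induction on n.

S(n) = 5n/(2(n + 2))

We claim S(n) = 5n/(2(n + 2)) for all n ≥ 1.
Base case (n = 1): S(1) = 5/6, and the closed form gives 5/6. They agree.
Inductive step: assume the claim holds for n = k, so S(k) = 5k/(2(k + 2)).
Then S(k+1) = S(k) + (5/((k + 2)(k + 3))) = (5k/(2(k + 2))) + (5/((k + 2)(k + 3))).
Simplifying, S(k+1) = 5(k + 1)/(2(k + 3)) = 5(k+1)/(2((k+1) + 2)),
which is the closed form with n = k+1.
Hence, by induction on n, the claim holds for every n ≥ 1.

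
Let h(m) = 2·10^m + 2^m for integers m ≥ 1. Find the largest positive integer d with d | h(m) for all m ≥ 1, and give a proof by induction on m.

d = 2

Computing the first values: h(1) = 22 and h(2) = 204; gcd(22, 204) = 2, so d ≤ 2.
We prove 2 | 2·10^m + 2^m for all m ≥ 1 by induction on m.
Base case (m = 1): h(1) = 22 = 2·(11), so 2 | h(1).
For the inductive step, assume it holds for an arbitrary j ≥ 1, i.e. 2 | h(j). Then
h(j+1) − 10·h(j) = (2·10^(j+1) + 2^(j+1)) − 10·(2·10^j + 2^j) = (1)·2^j·(2 − 10) = (-8)·2^j. Since 2 | h(j) by the inductive hypothesis, 2 | 10·h(j); and 2 | -8 since -8 = 2·-4. Therefore 2 | h(j+1).
By induction, the statement is established for all m ≥ 1.
Therefore the largest such d is 2.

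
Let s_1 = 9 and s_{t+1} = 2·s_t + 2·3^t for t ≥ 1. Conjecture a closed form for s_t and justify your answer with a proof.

Computing the first terms: s_1 = 9, s_2 = 24, s_3 = 66. This suggests s_t = 3·2^(t - 1) + 2·3^t.
When t = 1: the formula gives 9 = 9 = s_1.
Suppose the result is true for t = m, so s_m = 3·2^(m - 1) + 2·3^m.
Then s_{m+1} = 2·s_m + 2·3^m = 2·(3·2^(m - 1) + 2·3^m) + 2·3^m = 3·2^m + 2·3^(m + 1) = 3·2^((m+1) - 1) + 2·3^(m+1),
which is the claimed formula at t = m+1.
This completes the induction.

s_t = 3·2^(t - 1) + 2·3^t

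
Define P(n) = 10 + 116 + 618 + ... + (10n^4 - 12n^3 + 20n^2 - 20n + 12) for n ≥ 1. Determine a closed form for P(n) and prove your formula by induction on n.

P(n) = n(2n^4 + 2n^3 + 4n^2 - 3n + 5)

We claim P(n) = n(2n^4 + 2n^3 + 4n^2 - 3n + 5) for all n ≥ 1.
Base case (n = 1): P(1) = 10, and the closed form gives 10. They agree.
Inductive step: suppose the statement holds for some m ≥ 1, so P(m) = m(2m^4 + 2m^3 + 4m^2 - 3m + 5).
Then P(m+1) = P(m) + (10m^4 + 28m^3 + 44m^2 + 24m + 10) = (m(2m^4 + 2m^3 + 4m^2 - 3m + 5)) + (10m^4 + 28m^3 + 44m^2 + 24m + 10).
Simplifying, P(m+1) = (m + 1)(2m^4 + 10m^3 + 22m^2 + 19m + 10) = (m+1)(2(m+1)^4 + 2(m+1)^3 + 4(m+1)^2 - 3(m+1) + 5),
which is the closed form with n = m+1.
By induction, the statement is established for all n ≥ 1.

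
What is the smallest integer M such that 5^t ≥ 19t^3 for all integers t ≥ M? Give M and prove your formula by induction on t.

M = 5

At t = 4: 625 < 1216, so the inequality fails and M ≥ 5. We prove 5^t ≥ 19t^3 for all t ≥ 5.
Base case (t = 5): 5^t = 3125 and 19t^3 = 2375, so 3125 ≥ 2375.
Suppose the result is true for t = p, so 5^p ≥ 19p^3.
Then 5^(p + 1) = 5·(5^p) ≥ 5·(19p^3).
Also, for p ≥ 5 we have 5·(19p^3) ≥ 19(p+1)^3, since 5 ≥ (1 + 1/p)^3 for all p ≥ 5.
Combining, 5^(p + 1) ≥ 19(p+1)^3.
By the principle of mathematical induction, the result holds for all t ≥ 5.
Hence the smallest such M is 5.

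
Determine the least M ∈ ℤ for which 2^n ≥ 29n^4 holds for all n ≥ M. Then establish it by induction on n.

At n = 22: 4194304 < 6793424, so the inequality fails and M ≥ 23. We prove 2^n ≥ 29n^4 for all n ≥ 23.
For the base case n = 23: 2^n = 8388608 and 29n^4 = 8115389, so 8388608 ≥ 8115389.
Inductive step: suppose the statement holds for some r ≥ 23, so 2^r ≥ 29r^4.
Then 2^(r + 1) = 2·(2^r) ≥ 2·(29r^4).
Also, for r ≥ 23 we have 2·(29r^4) ≥ 29(r+1)^4, since 2 ≥ (1 + 1/r)^4 for all r ≥ 23.
Combining, 2^(r + 1) ≥ 29(r+1)^4.
Hence, by induction on n, the claim holds for every n ≥ 23.
Hence the smallest such M is 23.

M = 23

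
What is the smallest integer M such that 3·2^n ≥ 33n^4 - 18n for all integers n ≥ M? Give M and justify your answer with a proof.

M = 22

At n = 21: 6291456 < 6417495, so the inequality fails and M ≥ 22. We prove 3·2^n ≥ 33n^4 - 18n for all n ≥ 22.
When n = 22: 3·2^n = 12582912 and 33n^4 - 18n = 7730052, so 12582912 ≥ 7730052.
Inductive step: assume the claim holds for n = r, so 3·2^r ≥ 33r^4 - 18r.
Then 3·2^(r + 1) = 2·(3·2^r) ≥ 2·(33r^4 - 18r).
Also, for r ≥ 22 we have 2·(33r^4 - 18r) ≥ 33(r+1)^4 - 18(r+1), since 2·(33r^4 - 18r) − (33(r+1)^4 - 18(r+1)) = 33r^4 - 132r^3 - 198r^2 - 150r - 15, which is nonnegative for all r ≥ 22.
Combining, 3·2^(r + 1) ≥ 33(r+1)^4 - 18(r+1).
By induction, the statement is established for all n ≥ 22.
Hence the smallest such M is 22.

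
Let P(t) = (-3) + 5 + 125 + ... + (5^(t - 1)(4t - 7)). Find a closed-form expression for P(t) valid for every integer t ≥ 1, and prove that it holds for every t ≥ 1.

P(t) = 5^t(t - 2) + 2

We claim P(t) = 5^t(t - 2) + 2 for all t ≥ 1.
When t = 1: P(1) = -3, and the closed form gives -3. They agree.
For the inductive step, assume it holds for an arbitrary j ≥ 1, so P(j) = 5^j(j - 2) + 2.
Then P(j+1) = P(j) + (5^j(4j - 3)) = (5^j(j - 2) + 2) + (5^j(4j - 3)).
Simplifying, P(j+1) = 5^(j + 1)j - 5^(j + 1) + 2 = 5^(j+1)((j+1) - 2) + 2,
which is the closed form with t = j+1.
Hence, by induction on t, the claim holds for every t ≥ 1.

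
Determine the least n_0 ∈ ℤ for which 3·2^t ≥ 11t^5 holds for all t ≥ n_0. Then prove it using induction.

At t = 25: 100663296 < 107421875, so the inequality fails and n_0 ≥ 26. We prove 3·2^t ≥ 11t^5 for all t ≥ 26.
When t = 26: 3·2^t = 201326592 and 11t^5 = 130695136, so 201326592 ≥ 130695136.
Suppose the result is true for t = j, so 3·2^j ≥ 11j^5.
Then 3·2^(j + 1) = 2·(3·2^j) ≥ 2·(11j^5).
Also, for j ≥ 26 we have 2·(11j^5) ≥ 11(j+1)^5, since 2 ≥ (1 + 1/j)^5 for all j ≥ 26.
Combining, 3·2^(j + 1) ≥ 11(j+1)^5.
This completes the induction.
Hence the smallest such n_0 is 26.

n_0 = 26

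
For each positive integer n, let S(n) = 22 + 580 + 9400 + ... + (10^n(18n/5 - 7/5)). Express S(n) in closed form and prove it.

We claim S(n) = 2·10^n(2n - 1) + 2 for all n ≥ 1.
When n = 1: S(1) = 22, and the closed form gives 22. They agree.
Suppose the result is true for n = r, so S(r) = 2·10^r(2r - 1) + 2.
Then S(r+1) = S(r) + (10^r(36r + 22)) = (2·10^r(2r - 1) + 2) + (10^r(36r + 22)).
Simplifying, S(r+1) = 40·10^r·r + 20·10^r + 2 = 2·10^(r+1)(2(r+1) - 1) + 2,
which is the closed form with n = r+1.
By induction, the statement is established for all n ≥ 1.

S(n) = 2·10^n(2n - 1) + 2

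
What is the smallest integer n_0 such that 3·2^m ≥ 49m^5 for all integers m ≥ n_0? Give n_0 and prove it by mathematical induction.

n_0 = 29

At m = 28: 805306368 < 843308032, so the inequality fails and n_0 ≥ 29. We prove 3·2^m ≥ 49m^5 for all m ≥ 29.
When m = 29: 3·2^m = 1610612736 and 49m^5 = 1005046301, so 1610612736 ≥ 1005046301.
Inductive step: assume the claim holds for m = k, so 3·2^k ≥ 49k^5.
Then 3·2^(k + 1) = 2·(3·2^k) ≥ 2·(49k^5).
Also, for k ≥ 29 we have 2·(49k^5) ≥ 49(k+1)^5, since 2 ≥ (1 + 1/k)^5 for all k ≥ 29.
Combining, 3·2^(k + 1) ≥ 49(k+1)^5.
This completes the induction.
Hence the smallest such n_0 is 29.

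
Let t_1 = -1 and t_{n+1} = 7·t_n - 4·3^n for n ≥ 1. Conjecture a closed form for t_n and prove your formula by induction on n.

t_n = 3^n - 4·7^(n - 1)

Computing the first terms: t_1 = -1, t_2 = -19, t_3 = -169. This suggests t_n = 3^n - 4·7^(n - 1).
For the base case n = 1: the formula gives -1 = -1 = t_1.
Inductive step: assume the claim holds for n = m, so t_m = 3^m - 4·7^(m - 1).
Then t_{m+1} = 7·t_m - 4·3^m = 7·(3^m - 4·7^(m - 1)) - 4·3^m = 3^(m + 1) - 4·7^m = 3^(m+1) - 4·7^((m+1) - 1),
which is the claimed formula at n = m+1.
By the principle of mathematical induction, the result holds for all n ≥ 1.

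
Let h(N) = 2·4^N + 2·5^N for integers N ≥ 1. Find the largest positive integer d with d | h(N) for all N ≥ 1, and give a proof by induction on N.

d = 2

Computing the first values: h(1) = 18 and h(2) = 82; gcd(18, 82) = 2, so d ≤ 2.
We prove 2 | 2·4^N + 2·5^N for all N ≥ 1 by induction on N.
Base case (N = 1): h(1) = 18 = 2·(9), so 2 | h(1).
For the inductive step, assume it holds for an arbitrary k ≥ 1, i.e. 2 | h(k). Then
h(k+1) − 5·h(k) = (2·4^(k+1) + 2·5^(k+1)) − 5·(2·4^k + 2·5^k) = (2)·4^k·(4 − 5) = (-2)·4^k. Since 2 | h(k) by the inductive hypothesis, 2 | 5·h(k); and 2 | -2 since -2 = 2·-1. Therefore 2 | h(k+1).
Hence, by induction on N, the claim holds for every N ≥ 1.
Therefore the largest such d is 2.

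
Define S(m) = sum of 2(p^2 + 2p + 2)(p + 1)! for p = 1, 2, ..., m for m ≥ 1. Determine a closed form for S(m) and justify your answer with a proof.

We claim S(m) = (2m + 2)(m + 2)! - 4 for all m ≥ 1.
When m = 1: S(1) = 20, and the closed form gives 20. They agree.
Inductive step: suppose the statement holds for some p ≥ 1, so S(p) = (2p + 2)(p + 2)! - 4.
Then S(p+1) = S(p) + (2(p^2 + 4p + 5)(p + 2)!) = ((2p + 2)(p + 2)! - 4) + (2(p^2 + 4p + 5)(p + 2)!).
Simplifying, S(p+1) = (2(p+1) + 2)((p+1) + 2)! - 4,
which is the closed form with m = p+1.
Hence, by induction on m, the claim holds for every m ≥ 1.

S(m) = (2m + 2)(m + 2)! - 4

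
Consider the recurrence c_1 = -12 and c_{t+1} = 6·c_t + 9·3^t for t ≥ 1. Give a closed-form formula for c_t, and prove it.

Computing the first terms: c_1 = -12, c_2 = -45, c_3 = -189. This suggests c_t = -3^(t + 1) - 3·6^(t - 1).
For the base case t = 1: the formula gives -12 = -12 = c_1.
Inductive step: assume the claim holds for t = p, so c_p = -3^(p + 1) - 3·6^(p - 1).
Then c_{p+1} = 6·c_p + 9·3^p = 6·(-3^(p + 1) - 3·6^(p - 1)) + 9·3^p = -3^(p + 2) - 3·6^p = -3^((p+1) + 1) - 3·6^((p+1) - 1),
which is the claimed formula at t = p+1.
By the principle of mathematical induction, the result holds for all t ≥ 1.

c_t = -3^(t + 1) - 3·6^(t - 1)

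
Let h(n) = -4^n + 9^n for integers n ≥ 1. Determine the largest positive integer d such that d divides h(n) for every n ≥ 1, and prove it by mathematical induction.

d = 5

Computing the first values: h(1) = 5 and h(2) = 65; gcd(5, 65) = 5, so d ≤ 5.
We prove 5 | -4^n + 9^n for all n ≥ 1 by induction on n.
When n = 1: h(1) = 5 = 5·(1), so 5 | h(1).
Suppose the result is true for n = m, i.e. 5 | h(m). Then
9^{m+1} − 4^{m+1} = 9·9^m − 4·4^m = 9·(9^m − 4^m) + (5)·4^m. The first term is divisible by 5 by the inductive hypothesis, and the second term (5)·4^m is divisible by 5 since 5 | 5. Hence 5 | h(m+1).
Hence, by induction on n, the claim holds for every n ≥ 1.
Therefore the largest such d is 5.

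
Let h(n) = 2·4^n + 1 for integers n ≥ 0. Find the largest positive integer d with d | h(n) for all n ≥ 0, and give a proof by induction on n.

Computing the first values: h(0) = 3 and h(1) = 9; gcd(3, 9) = 3, so d ≤ 3.
We prove 3 | 2·4^n + 1 for all n ≥ 0 by induction on n.
Base step (n = 0): h(0) = 3 = 3·(1), so 3 | h(0).
Inductive step: suppose the statement holds for some m ≥ 0, i.e. 3 | h(m). Then
h(m+1) = 2·4^(m+1) + 1 = 4·(2·4^m + 1) - 3 = 4·h(m) - 3. The first term is divisible by 3 by the inductive hypothesis, and -3 is divisible by 3. Hence 3 | h(m+1).
By induction, the statement is established for all n ≥ 0.
Therefore the largest such d is 3.

d = 3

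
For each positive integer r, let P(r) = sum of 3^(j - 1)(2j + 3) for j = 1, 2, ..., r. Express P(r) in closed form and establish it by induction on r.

P(r) = 3^r(r + 1) - 1

We claim P(r) = 3^r(r + 1) - 1 for all r ≥ 1.
For the base case r = 1: P(1) = 5, and the closed form gives 5. They agree.
Inductive step: suppose the statement holds for some j ≥ 1, so P(j) = 3^j(j + 1) - 1.
Then P(j+1) = P(j) + (3^j(2j + 5)) = (3^j(j + 1) - 1) + (3^j(2j + 5)).
Simplifying, P(j+1) = 3·3^j·j + 6·3^j - 1 = 3^(j+1)((j+1) + 1) - 1,
which is the closed form with r = j+1.
By induction, the statement is established for all r ≥ 1.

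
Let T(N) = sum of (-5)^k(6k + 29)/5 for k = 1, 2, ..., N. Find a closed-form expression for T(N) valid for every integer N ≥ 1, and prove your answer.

T(N) = (-5)^N(N + 5) - 5

We claim T(N) = (-5)^N(N + 5) - 5 for all N ≥ 1.
Base step (N = 1): T(1) = -35, and the closed form gives -35. They agree.
Inductive step: suppose the statement holds for some k ≥ 1, so T(k) = (-5)^k(k + 5) - 5.
Then T(k+1) = T(k) + ((-5)^k(-6k - 35)) = ((-5)^k(k + 5) - 5) + ((-5)^k(-6k - 35)).
Simplifying, T(k+1) = -5(-5)^k·k - 30(-5)^k - 5 = (-5)^(k+1)((k+1) + 5) - 5,
which is the closed form with N = k+1.
By the principle of mathematical induction, the result holds for all N ≥ 1.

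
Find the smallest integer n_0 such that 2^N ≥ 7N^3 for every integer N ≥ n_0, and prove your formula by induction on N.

At N = 14: 16384 < 19208, so the inequality fails and n_0 ≥ 15. We prove 2^N ≥ 7N^3 for all N ≥ 15.
Base case (N = 15): 2^N = 32768 and 7N^3 = 23625, so 32768 ≥ 23625.
Inductive step: suppose the statement holds for some j ≥ 15, so 2^j ≥ 7j^3.
Then 2^(j + 1) = 2·(2^j) ≥ 2·(7j^3).
Also, for j ≥ 15 we have 2·(7j^3) ≥ 7(j+1)^3, since 2 ≥ (1 + 1/j)^3 for all j ≥ 15.
Combining, 2^(j + 1) ≥ 7(j+1)^3.
This completes the induction.
Hence the smallest such n_0 is 15.

n_0 = 15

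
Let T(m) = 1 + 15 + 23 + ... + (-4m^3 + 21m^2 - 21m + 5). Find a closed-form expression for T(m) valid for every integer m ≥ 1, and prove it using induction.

We claim T(m) = -m(m^3 - 5m^2 + m + 2) for all m ≥ 1.
When m = 1: T(1) = 1, and the closed form gives 1. They agree.
Inductive step: assume the claim holds for m = r, so T(r) = r(-r^3 + 5r^2 - r - 2).
Then T(r+1) = T(r) + (-4r^3 + 9r^2 + 9r + 1) = (r(-r^3 + 5r^2 - r - 2)) + (-4r^3 + 9r^2 + 9r + 1).
Simplifying, T(r+1) = -(r + 1)(r^3 - 2r^2 - 6r - 1) = -(r+1)((r+1)^3 - 5(r+1)^2 + (r+1) + 2),
which is the closed form with m = r+1.
By induction, the statement is established for all m ≥ 1.

T(m) = -m(m^3 - 5m^2 + m + 2)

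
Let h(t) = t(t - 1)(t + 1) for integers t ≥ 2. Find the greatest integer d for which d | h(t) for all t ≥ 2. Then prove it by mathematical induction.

Computing the first values: h(2) = 6 and h(3) = 24; gcd(6, 24) = 6, so d ≤ 6.
We prove 6 | t(t - 1)(t + 1) for all t ≥ 2 by induction on t.
For the base case t = 2: h(2) = 6 = 6·(1), so 6 | h(2).
Suppose the result is true for t = m, i.e. 6 | h(m). Then
h(m+1) − h(m) = m·(m+1)·(m+2) − (m-1)·m·(m+1) = m·(m+1)·[(m+2) − (m-1)] = 3·m·(m+1). The product of 2 consecutive integers is divisible by (2)! = 2, so h(m+1) − h(m) is divisible by 3·2 = 6. By the inductive hypothesis 6 | h(m), hence 6 | h(m+1).
By the principle of mathematical induction, the result holds for all t ≥ 2.
Therefore the largest such d is 6.

d = 6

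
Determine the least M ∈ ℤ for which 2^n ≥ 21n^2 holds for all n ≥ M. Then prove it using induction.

At n = 11: 2048 < 2541, so the inequality fails and M ≥ 12. We prove 2^n ≥ 21n^2 for all n ≥ 12.
For the base case n = 12: 2^n = 4096 and 21n^2 = 3024, so 4096 ≥ 3024.
For the inductive step, assume it holds for an arbitrary r ≥ 12, so 2^r ≥ 21r^2.
Then 2^(r + 1) = 2·(2^r) ≥ 2·(21r^2).
Also, for r ≥ 12 we have 2·(21r^2) ≥ 21(r+1)^2, since 2 ≥ (1 + 1/r)^2 for all r ≥ 12.
Combining, 2^(r + 1) ≥ 21(r+1)^2.
By induction, the statement is established for all n ≥ 12.
Hence the smallest such M is 12.

M = 12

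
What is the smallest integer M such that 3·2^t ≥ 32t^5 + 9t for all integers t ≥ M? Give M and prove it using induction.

M = 28

At t = 27: 402653184 < 459165267, so the inequality fails and M ≥ 28. We prove 3·2^t ≥ 32t^5 + 9t for all t ≥ 28.
Base step (t = 28): 3·2^t = 805306368 and 32t^5 + 9t = 550732028, so 805306368 ≥ 550732028.
Inductive step: suppose the statement holds for some p ≥ 28, so 3·2^p ≥ 32p^5 + 9p.
Then 3·2^(p + 1) = 2·(3·2^p) ≥ 2·(32p^5 + 9p).
Also, for p ≥ 28 we have 2·(32p^5 + 9p) ≥ 32(p+1)^5 + 9(p+1), since 2·(32p^5 + 9p) − (32(p+1)^5 + 9(p+1)) = 32p^5 - 160p^4 - 320p^3 - 320p^2 - 151p - 41, which is nonnegative for all p ≥ 28.
Combining, 3·2^(p + 1) ≥ 32(p+1)^5 + 9(p+1).
By induction, the statement is established for all t ≥ 28.
Hence the smallest such M is 28.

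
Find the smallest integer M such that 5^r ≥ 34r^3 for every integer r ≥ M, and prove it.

M = 6

At r = 5: 3125 < 4250, so the inequality fails and M ≥ 6. We prove 5^r ≥ 34r^3 for all r ≥ 6.
Base step (r = 6): 5^r = 15625 and 34r^3 = 7344, so 15625 ≥ 7344.
Inductive step: assume the claim holds for r = i, so 5^i ≥ 34i^3.
Then 5^(i + 1) = 5·(5^i) ≥ 5·(34i^3).
Also, for i ≥ 6 we have 5·(34i^3) ≥ 34(i+1)^3, since 5 ≥ (1 + 1/i)^3 for all i ≥ 6.
Combining, 5^(i + 1) ≥ 34(i+1)^3.
Hence, by induction on r, the claim holds for every r ≥ 6.
Hence the smallest such M is 6.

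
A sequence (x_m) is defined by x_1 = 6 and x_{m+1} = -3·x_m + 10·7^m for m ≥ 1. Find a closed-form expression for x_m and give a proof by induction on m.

x_m = -(-3)^(m - 1) + 7^m

Computing the first terms: x_1 = 6, x_2 = 52, x_3 = 334. This suggests x_m = -(-3)^(m - 1) + 7^m.
When m = 1: the formula gives 6 = 6 = x_1.
Suppose the result is true for m = r, so x_r = -(-3)^(r - 1) + 7^r.
Then x_{r+1} = -3·x_r + 10·7^r = -3·(-(-3)^(r - 1) + 7^r) + 10·7^r = -(-3)^r + 7^(r + 1) = -(-3)^((r+1) - 1) + 7^(r+1),
which is the claimed formula at m = r+1.
By the principle of mathematical induction, the result holds for all m ≥ 1.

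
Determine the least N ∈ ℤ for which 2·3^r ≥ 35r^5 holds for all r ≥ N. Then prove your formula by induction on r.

N = 15

At r = 14: 9565938 < 18823840, so the inequality fails and N ≥ 15. We prove 2·3^r ≥ 35r^5 for all r ≥ 15.
Base step (r = 15): 2·3^r = 28697814 and 35r^5 = 26578125, so 28697814 ≥ 26578125.
For the inductive step, assume it holds for an arbitrary j ≥ 15, so 2·3^j ≥ 35j^5.
Then 2·3^(j + 1) = 3·(2·3^j) ≥ 3·(35j^5).
Also, for j ≥ 15 we have 3·(35j^5) ≥ 35(j+1)^5, since 3 ≥ (1 + 1/j)^5 for all j ≥ 15.
Combining, 2·3^(j + 1) ≥ 35(j+1)^5.
This completes the induction.
Hence the smallest such N is 15.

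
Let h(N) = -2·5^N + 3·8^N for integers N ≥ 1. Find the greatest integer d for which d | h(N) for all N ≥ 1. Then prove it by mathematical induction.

d = 2

Computing the first values: h(1) = 14 and h(2) = 142; gcd(14, 142) = 2, so d ≤ 2.
We prove 2 | -2·5^N + 3·8^N for all N ≥ 1 by induction on N.
For the base case N = 1: h(1) = 14 = 2·(7), so 2 | h(1).
For the inductive step, assume it holds for an arbitrary r ≥ 1, i.e. 2 | h(r). Then
h(r+1) − 8·h(r) = (-2·5^(r+1) + 3·8^(r+1)) − 8·(-2·5^r + 3·8^r) = (-2)·5^r·(5 − 8) = (6)·5^r. Since 2 | h(r) by the inductive hypothesis, 2 | 8·h(r); and 2 | 6 since 6 = 2·3. Therefore 2 | h(r+1).
This completes the induction.
Therefore the largest such d is 2.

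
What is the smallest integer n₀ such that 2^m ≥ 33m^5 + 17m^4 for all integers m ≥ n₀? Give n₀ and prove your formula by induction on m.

n₀ = 30

At m = 29: 536870912 < 688891694, so the inequality fails and n₀ ≥ 30. We prove 2^m ≥ 33m^5 + 17m^4 for all m ≥ 30.
Base case (m = 30): 2^m = 1073741824 and 33m^5 + 17m^4 = 815670000, so 1073741824 ≥ 815670000.
Suppose the result is true for m = k, so 2^k ≥ 33k^5 + 17k^4.
Then 2^(k + 1) = 2·(2^k) ≥ 2·(33k^5 + 17k^4).
Also, for k ≥ 30 we have 2·(33k^5 + 17k^4) ≥ 33(k+1)^5 + 17(k+1)^4, since 2·(33k^5 + 17k^4) − (33(k+1)^5 + 17(k+1)^4) = 33k^5 - 148k^4 - 398k^3 - 432k^2 - 233k - 50, which is nonnegative for all k ≥ 30.
Combining, 2^(k + 1) ≥ 33(k+1)^5 + 17(k+1)^4.
By induction, the statement is established for all m ≥ 30.
Hence the smallest such n₀ is 30.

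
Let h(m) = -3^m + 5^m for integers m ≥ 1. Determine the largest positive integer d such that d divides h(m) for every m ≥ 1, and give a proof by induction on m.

d = 2

Computing the first values: h(1) = 2 and h(2) = 16; gcd(2, 16) = 2, so d ≤ 2.
We prove 2 | -3^m + 5^m for all m ≥ 1 by induction on m.
Base case (m = 1): h(1) = 2 = 2·(1), so 2 | h(1).
Inductive step: suppose the statement holds for some p ≥ 1, i.e. 2 | h(p). Then
5^{p+1} − 3^{p+1} = 5·5^p − 3·3^p = 5·(5^p − 3^p) + (2)·3^p. The first term is divisible by 2 by the inductive hypothesis, and the second term (2)·3^p is divisible by 2 since 2 | 2. Hence 2 | h(p+1).
Hence, by induction on m, the claim holds for every m ≥ 1.
Therefore the largest such d is 2.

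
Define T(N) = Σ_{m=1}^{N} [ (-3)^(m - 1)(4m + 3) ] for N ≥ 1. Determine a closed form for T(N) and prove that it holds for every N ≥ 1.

T(N) = -(-3)^N(N + 1) + 1

We claim T(N) = -(-3)^N(N + 1) + 1 for all N ≥ 1.
When N = 1: T(1) = 7, and the closed form gives 7. They agree.
Suppose the result is true for N = m, so T(m) = -(-3)^m(m + 1) + 1.
Then T(m+1) = T(m) + ((-3)^m(4m + 7)) = (-(-3)^m(m + 1) + 1) + ((-3)^m(4m + 7)).
Simplifying, T(m+1) = 3(-3)^m·m + 6(-3)^m + 1 = -(-3)^(m+1)((m+1) + 1) + 1,
which is the closed form with N = m+1.
By induction, the statement is established for all N ≥ 1.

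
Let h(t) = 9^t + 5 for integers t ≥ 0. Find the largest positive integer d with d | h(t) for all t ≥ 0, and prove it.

Computing the first values: h(0) = 6 and h(1) = 14; gcd(6, 14) = 2, so d ≤ 2.
We prove 2 | 9^t + 5 for all t ≥ 0 by induction on t.
Base case (t = 0): h(0) = 6 = 2·(3), so 2 | h(0).
Suppose the result is true for t = r, i.e. 2 | h(r). Then
h(r+1) = 9^(r+1) + 5 = 9·(9^r + 5) - 40 = 9·h(r) - 40. The first term is divisible by 2 by the inductive hypothesis, and -40 is divisible by 2. Hence 2 | h(r+1).
By the principle of mathematical induction, the result holds for all t ≥ 0.
Therefore the largest such d is 2.

d = 2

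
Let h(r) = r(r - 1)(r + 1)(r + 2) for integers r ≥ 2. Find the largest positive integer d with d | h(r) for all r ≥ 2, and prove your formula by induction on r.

d = 24

Computing the first values: h(2) = 24 and h(3) = 120; gcd(24, 120) = 24, so d ≤ 24.
We prove 24 | r(r - 1)(r + 1)(r + 2) for all r ≥ 2 by induction on r.
Base case (r = 2): h(2) = 24 = 24·(1), so 24 | h(2).
Suppose the result is true for r = k, i.e. 24 | h(k). Then
h(k+1) − h(k) = k·(k+1)·(k+2)·(k+3) − (k-1)·k·(k+1)·(k+2) = k·(k+1)·(k+2)·[(k+3) − (k-1)] = 4·k·(k+1)·(k+2). The product of 3 consecutive integers is divisible by (3)! = 6, so h(k+1) − h(k) is divisible by 4·6 = 24. By the inductive hypothesis 24 | h(k), hence 24 | h(k+1).
By induction, the statement is established for all r ≥ 2.
Therefore the largest such d is 24.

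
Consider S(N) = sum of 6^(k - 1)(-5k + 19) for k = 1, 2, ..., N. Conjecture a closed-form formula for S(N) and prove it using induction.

We claim S(N) = 6^N(-N + 4) - 4 for all N ≥ 1.
Base case (N = 1): S(1) = 14, and the closed form gives 14. They agree.
Inductive step: assume the claim holds for N = k, so S(k) = 6^k(-k + 4) - 4.
Then S(k+1) = S(k) + (6^k(-5k + 14)) = (6^k(-k + 4) - 4) + (6^k(-5k + 14)).
Simplifying, S(k+1) = -6·6^k·k + 18·6^k - 4 = 6^(k+1)(-(k+1) + 4) - 4,
which is the closed form with N = k+1.
This completes the induction.

S(N) = 6^N(-N + 4) - 4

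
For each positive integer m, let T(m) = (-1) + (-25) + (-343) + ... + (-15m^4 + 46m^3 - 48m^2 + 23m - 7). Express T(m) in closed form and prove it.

We claim T(m) = -m(3m^4 - 4m^3 - 2m^2 + m + 3) for all m ≥ 1.
For the base case m = 1: T(1) = -1, and the closed form gives -1. They agree.
Inductive step: suppose the statement holds for some k ≥ 1, so T(k) = k(-3k^4 + 4k^3 + 2k^2 - k - 3).
Then T(k+1) = T(k) + (-15k^4 - 14k^3 + 5k - 1) = (k(-3k^4 + 4k^3 + 2k^2 - k - 3)) + (-15k^4 - 14k^3 + 5k - 1).
Simplifying, T(k+1) = -(k + 1)(3k^4 + 8k^3 + 4k^2 - 3k + 1) = -(k+1)(3(k+1)^4 - 4(k+1)^3 - 2(k+1)^2 + (k+1) + 3),
which is the closed form with m = k+1.
By the principle of mathematical induction, the result holds for all m ≥ 1.

T(m) = -m(3m^4 - 4m^3 - 2m^2 + m + 3)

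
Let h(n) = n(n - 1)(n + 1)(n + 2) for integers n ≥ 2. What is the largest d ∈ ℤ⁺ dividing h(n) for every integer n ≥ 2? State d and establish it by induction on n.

d = 24

Computing the first values: h(2) = 24 and h(3) = 120; gcd(24, 120) = 24, so d ≤ 24.
We prove 24 | n(n - 1)(n + 1)(n + 2) for all n ≥ 2 by induction on n.
For the base case n = 2: h(2) = 24 = 24·(1), so 24 | h(2).
For the inductive step, assume it holds for an arbitrary j ≥ 2, i.e. 24 | h(j). Then
h(j+1) − h(j) = j·(j+1)·(j+2)·(j+3) − (j-1)·j·(j+1)·(j+2) = j·(j+1)·(j+2)·[(j+3) − (j-1)] = 4·j·(j+1)·(j+2). The product of 3 consecutive integers is divisible by (3)! = 6, so h(j+1) − h(j) is divisible by 4·6 = 24. By the inductive hypothesis 24 | h(j), hence 24 | h(j+1).
By induction, the statement is established for all n ≥ 2.
Therefore the largest such d is 24.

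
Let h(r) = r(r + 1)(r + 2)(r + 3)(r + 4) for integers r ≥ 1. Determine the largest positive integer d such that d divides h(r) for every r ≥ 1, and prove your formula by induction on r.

Computing the first values: h(1) = 120 and h(2) = 720; gcd(120, 720) = 120, so d ≤ 120.
We prove 120 | r(r + 1)(r + 2)(r + 3)(r + 4) for all r ≥ 1 by induction on r.
Base case (r = 1): h(1) = 120 = 120·(1), so 120 | h(1).
Inductive step: suppose the statement holds for some p ≥ 1, i.e. 120 | h(p). Then
h(p+1) − h(p) = (p+1)·(p+2)·(p+3)·(p+4)·(p+5) − p·(p+1)·(p+2)·(p+3)·(p+4) = (p+1)·(p+2)·(p+3)·(p+4)·[(p+5) − p] = 5·(p+1)·(p+2)·(p+3)·(p+4). The product of 4 consecutive integers is divisible by (4)! = 24, so h(p+1) − h(p) is divisible by 5·24 = 120. By the inductive hypothesis 120 | h(p), hence 120 | h(p+1).
By induction, the statement is established for all r ≥ 1.
Therefore the largest such d is 120.

d = 120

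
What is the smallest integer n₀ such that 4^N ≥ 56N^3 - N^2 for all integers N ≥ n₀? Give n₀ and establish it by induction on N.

At N = 7: 16384 < 19159, so the inequality fails and n₀ ≥ 8. We prove 4^N ≥ 56N^3 - N^2 for all N ≥ 8.
Base step (N = 8): 4^N = 65536 and 56N^3 - N^2 = 28608, so 65536 ≥ 28608.
Inductive step: assume the claim holds for N = i, so 4^i ≥ 56i^3 - i^2.
Then 4^(i + 1) = 4·(4^i) ≥ 4·(56i^3 - i^2).
Also, for i ≥ 8 we have 4·(56i^3 - i^2) ≥ 56(i+1)^3 - (i+1)^2, since 4·(56i^3 - i^2) − (56(i+1)^3 - (i+1)^2) = 168i^3 - 171i^2 - 166i - 55, which is nonnegative for all i ≥ 8.
Combining, 4^(i + 1) ≥ 56(i+1)^3 - (i+1)^2.
By the principle of mathematical induction, the result holds for all N ≥ 8.
Hence the smallest such n₀ is 8.

n₀ = 8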